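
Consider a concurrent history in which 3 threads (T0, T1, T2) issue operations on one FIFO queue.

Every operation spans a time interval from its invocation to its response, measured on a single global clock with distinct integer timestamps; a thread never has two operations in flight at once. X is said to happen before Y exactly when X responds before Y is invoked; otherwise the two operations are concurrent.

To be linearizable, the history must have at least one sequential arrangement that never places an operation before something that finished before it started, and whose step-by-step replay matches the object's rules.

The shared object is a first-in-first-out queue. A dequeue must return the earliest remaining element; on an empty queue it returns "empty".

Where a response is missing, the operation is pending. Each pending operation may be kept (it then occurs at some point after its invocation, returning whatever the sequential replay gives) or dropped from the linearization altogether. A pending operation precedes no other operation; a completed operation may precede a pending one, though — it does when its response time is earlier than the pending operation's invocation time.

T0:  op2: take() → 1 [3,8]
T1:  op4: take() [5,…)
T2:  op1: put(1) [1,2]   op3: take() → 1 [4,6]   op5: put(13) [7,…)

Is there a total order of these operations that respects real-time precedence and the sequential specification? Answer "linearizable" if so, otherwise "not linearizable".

events 1..7 are fine; event 8 — the response of op2 at time 8 — makes the prefix non-linearizable
checked exhaustively: 2 real-time-consistent orders of 3 completed operations, zero legal FIFO queue replays
no escape via the 2 pending operations (op4, op5): every completion choice fails
take op1, op2, op3 (pending dropped): step 3 already fails, because op3 take() → 1 cannot occur there
take op1, op3, op2 (pending dropped): step 3 already fails, because op2 take() → 1 cannot occur there

not linearizable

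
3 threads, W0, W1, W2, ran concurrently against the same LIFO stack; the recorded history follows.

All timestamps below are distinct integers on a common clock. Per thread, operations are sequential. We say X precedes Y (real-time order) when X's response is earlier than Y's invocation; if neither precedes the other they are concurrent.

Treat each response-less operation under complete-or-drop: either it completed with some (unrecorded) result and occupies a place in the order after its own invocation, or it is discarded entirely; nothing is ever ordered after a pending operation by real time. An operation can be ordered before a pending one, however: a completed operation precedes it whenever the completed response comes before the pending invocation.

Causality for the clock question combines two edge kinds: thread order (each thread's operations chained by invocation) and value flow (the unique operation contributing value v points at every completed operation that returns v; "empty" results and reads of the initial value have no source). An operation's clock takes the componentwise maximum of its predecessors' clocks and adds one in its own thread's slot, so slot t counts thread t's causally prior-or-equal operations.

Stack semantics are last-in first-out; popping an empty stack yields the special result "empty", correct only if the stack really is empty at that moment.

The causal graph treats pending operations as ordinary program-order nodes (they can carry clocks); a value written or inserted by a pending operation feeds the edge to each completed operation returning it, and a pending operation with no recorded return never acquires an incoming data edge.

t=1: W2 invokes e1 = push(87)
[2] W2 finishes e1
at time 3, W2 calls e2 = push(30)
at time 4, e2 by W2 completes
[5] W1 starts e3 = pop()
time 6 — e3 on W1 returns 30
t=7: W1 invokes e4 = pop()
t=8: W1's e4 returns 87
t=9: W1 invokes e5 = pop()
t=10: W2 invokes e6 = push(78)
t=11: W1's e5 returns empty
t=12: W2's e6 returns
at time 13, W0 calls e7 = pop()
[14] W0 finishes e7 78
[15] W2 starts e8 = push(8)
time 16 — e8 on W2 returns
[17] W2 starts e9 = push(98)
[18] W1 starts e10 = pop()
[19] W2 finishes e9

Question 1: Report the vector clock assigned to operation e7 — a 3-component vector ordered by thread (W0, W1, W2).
invoked at 1, e1 has no predecessors; its own W2 bump gives (0, 0, 1)
merge at e2 (invoked 3): VC(e1)=(0, 0, 1), own-thread bump on W2 → (0, 0, 2)
merge at e6 (invoked 10): VC(e2)=(0, 0, 2), own-thread bump on W2 → (0, 0, 3)
merge at e3 (invoked 5): VC(e2)=(0, 0, 2), own-thread bump on W1 → (0, 1, 2)
merge at e8 (invoked 15): VC(e6)=(0, 0, 3), own-thread bump on W2 → (0, 0, 4)
merge at e4 (invoked 7): VC(e1)=(0, 0, 1), VC(e3)=(0, 1, 2), own-thread bump on W1 → (0, 2, 2)
merge at e7 (invoked 13): VC(e6)=(0, 0, 3), own-thread bump on W0 → (1, 0, 3)
merge at e9 (invoked 17): VC(e8)=(0, 0, 4), own-thread bump on W2 → (0, 0, 5)
merge at e5 (invoked 9): VC(e4)=(0, 2, 2), own-thread bump on W1 → (0, 3, 2)
merge at e10 (invoked 18): VC(e5)=(0, 3, 2), own-thread bump on W1 → (0, 4, 2)
target: VC(e7) = (1, 0, 3)

(1, 0, 3)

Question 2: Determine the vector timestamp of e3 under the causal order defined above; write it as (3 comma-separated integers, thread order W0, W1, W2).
no predecessors for e1 (invoked 1): W2 increments from zero → (0, 0, 1)
e2, invoked 3, takes VC(e1)=(0, 0, 1) under max, adds 1 for W2 → (0, 0, 2)
e6, invoked 10, takes VC(e2)=(0, 0, 2) under max, adds 1 for W2 → (0, 0, 3)
e3, invoked 5, takes VC(e2)=(0, 0, 2) under max, adds 1 for W1 → (0, 1, 2)
e8, invoked 15, takes VC(e6)=(0, 0, 3) under max, adds 1 for W2 → (0, 0, 4)
e4, invoked 7, takes VC(e1)=(0, 0, 1), VC(e3)=(0, 1, 2) under max, adds 1 for W1 → (0, 2, 2)
e7, invoked 13, takes VC(e6)=(0, 0, 3) under max, adds 1 for W0 → (1, 0, 3)
e9, invoked 17, takes VC(e8)=(0, 0, 4) under max, adds 1 for W2 → (0, 0, 5)
e5, invoked 9, takes VC(e4)=(0, 2, 2) under max, adds 1 for W1 → (0, 3, 2)
e10, invoked 18, takes VC(e5)=(0, 3, 2) under max, adds 1 for W1 → (0, 4, 2)
target: VC(e3) = (0, 1, 2)

(0, 1, 2)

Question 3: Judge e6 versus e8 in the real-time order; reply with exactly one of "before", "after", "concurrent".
e6 spans [10,12], e8 spans [15,16]
resp(e6)=12 < inv(e8)=15

before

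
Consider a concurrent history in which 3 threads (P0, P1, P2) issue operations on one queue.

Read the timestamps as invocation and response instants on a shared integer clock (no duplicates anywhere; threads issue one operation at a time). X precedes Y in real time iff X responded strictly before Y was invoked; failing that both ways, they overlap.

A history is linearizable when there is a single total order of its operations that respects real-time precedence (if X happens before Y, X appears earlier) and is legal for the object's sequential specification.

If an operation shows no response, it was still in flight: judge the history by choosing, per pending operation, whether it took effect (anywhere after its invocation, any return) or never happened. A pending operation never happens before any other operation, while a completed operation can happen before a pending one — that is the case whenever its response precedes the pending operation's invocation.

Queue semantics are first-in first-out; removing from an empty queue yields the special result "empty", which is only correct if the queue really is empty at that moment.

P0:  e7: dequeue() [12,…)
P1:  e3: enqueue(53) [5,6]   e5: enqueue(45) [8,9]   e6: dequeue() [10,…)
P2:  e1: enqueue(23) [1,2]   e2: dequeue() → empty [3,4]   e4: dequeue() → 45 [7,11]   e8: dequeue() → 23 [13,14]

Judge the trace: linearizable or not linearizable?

not linearizable

events 1..3 are fine; event 4 — the response of e2 at time 4 — makes the prefix non-linearizable
exhaustive check: the 2 completed queue ops admit one real-time order; illegal
sample order e1, e2 stalls at step 2 — e2 dequeue() → empty has no legal effect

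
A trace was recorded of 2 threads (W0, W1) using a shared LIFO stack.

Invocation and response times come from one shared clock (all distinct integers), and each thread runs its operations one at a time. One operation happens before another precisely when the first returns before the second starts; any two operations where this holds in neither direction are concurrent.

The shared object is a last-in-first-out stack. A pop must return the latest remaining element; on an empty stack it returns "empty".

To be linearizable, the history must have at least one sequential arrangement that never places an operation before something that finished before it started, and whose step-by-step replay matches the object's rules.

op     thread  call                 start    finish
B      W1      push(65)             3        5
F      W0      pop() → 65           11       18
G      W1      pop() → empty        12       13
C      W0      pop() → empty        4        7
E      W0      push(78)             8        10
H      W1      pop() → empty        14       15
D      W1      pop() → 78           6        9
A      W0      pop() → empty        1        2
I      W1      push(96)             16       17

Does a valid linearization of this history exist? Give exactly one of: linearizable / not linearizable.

one valid linearization: A, C, B, E, D, F, G, H, I
after step 1 (A pop() → empty): stack <>
after step 2 (C pop() → empty): stack <>
after step 3 (B push(65)): stack <65>
after step 4 (E push(78)): stack <65,78>
after step 5 (D pop() → 78): stack <65>
after step 6 (F pop() → 65): stack <>
after step 7 (G pop() → empty): stack <>
after step 8 (H pop() → empty): stack <>
after step 9 (I push(96)): stack <96>

linearizable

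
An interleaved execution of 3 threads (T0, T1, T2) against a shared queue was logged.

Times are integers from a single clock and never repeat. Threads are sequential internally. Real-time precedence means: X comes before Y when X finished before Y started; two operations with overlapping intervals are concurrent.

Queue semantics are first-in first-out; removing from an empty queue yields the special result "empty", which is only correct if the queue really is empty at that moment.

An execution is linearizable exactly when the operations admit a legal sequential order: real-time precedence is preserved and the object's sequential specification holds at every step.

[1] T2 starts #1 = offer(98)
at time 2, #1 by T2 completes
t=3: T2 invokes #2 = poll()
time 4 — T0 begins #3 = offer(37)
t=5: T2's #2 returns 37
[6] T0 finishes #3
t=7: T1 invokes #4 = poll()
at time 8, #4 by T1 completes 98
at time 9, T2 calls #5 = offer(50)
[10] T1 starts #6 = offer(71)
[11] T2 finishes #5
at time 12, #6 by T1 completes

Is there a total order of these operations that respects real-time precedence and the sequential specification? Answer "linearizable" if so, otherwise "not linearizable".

not linearizable

already the first 5 events (up to #2's response at time 5) admit no linearization; the first 4 still do
the completed operations (2 total) allow one real-time order; the queue replay rejects it
including or dropping the 1 pending operation (#3) in any combination fails
e.g. #1, #2 (pending dropped): illegal at step 2, since #2 poll() → 37 cannot apply there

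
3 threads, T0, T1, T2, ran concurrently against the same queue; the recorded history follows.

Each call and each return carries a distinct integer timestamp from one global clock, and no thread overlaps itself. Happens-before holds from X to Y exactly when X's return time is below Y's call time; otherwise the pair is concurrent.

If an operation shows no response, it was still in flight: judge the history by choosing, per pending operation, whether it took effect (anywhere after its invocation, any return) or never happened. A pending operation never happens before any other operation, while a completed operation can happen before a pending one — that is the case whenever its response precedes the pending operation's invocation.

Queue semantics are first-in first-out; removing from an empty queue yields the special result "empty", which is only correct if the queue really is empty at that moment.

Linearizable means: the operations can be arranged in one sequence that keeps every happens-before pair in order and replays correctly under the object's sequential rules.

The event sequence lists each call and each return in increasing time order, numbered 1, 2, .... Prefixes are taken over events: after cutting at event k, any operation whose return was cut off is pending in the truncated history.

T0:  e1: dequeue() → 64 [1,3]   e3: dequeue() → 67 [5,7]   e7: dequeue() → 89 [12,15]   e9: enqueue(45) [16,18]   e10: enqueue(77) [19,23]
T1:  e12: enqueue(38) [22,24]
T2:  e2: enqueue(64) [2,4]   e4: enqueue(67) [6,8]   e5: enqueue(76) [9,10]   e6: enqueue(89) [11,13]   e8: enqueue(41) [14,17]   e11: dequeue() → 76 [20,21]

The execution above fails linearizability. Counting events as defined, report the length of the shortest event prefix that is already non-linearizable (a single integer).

events 1..14 are still linearizable — one witness is e2, e1, e4, e3, e5, e6:
step 1: e2 enqueue(64) — queue <64>
step 2: e1 dequeue() → 64 — queue <>
step 3: e4 enqueue(67) — queue <67>
step 4: e3 dequeue() → 67 — queue <>
step 5: e5 enqueue(76) — queue <76>
step 6: e6 enqueue(89) — queue <76,89>
with event 15 included (e7 responding at time 15), all real-time-consistent orders fail
including or dropping the 1 pending operation (e8) in any combination fails
take e1, e2, e3, e4, e5, e6, e7 (pending dropped): step 1 already fails, because e1 dequeue() → 64 cannot occur there
take e1, e2, e3, e4, e5, e7, e6 (pending dropped): step 1 already fails, because e1 dequeue() → 64 cannot occur there

15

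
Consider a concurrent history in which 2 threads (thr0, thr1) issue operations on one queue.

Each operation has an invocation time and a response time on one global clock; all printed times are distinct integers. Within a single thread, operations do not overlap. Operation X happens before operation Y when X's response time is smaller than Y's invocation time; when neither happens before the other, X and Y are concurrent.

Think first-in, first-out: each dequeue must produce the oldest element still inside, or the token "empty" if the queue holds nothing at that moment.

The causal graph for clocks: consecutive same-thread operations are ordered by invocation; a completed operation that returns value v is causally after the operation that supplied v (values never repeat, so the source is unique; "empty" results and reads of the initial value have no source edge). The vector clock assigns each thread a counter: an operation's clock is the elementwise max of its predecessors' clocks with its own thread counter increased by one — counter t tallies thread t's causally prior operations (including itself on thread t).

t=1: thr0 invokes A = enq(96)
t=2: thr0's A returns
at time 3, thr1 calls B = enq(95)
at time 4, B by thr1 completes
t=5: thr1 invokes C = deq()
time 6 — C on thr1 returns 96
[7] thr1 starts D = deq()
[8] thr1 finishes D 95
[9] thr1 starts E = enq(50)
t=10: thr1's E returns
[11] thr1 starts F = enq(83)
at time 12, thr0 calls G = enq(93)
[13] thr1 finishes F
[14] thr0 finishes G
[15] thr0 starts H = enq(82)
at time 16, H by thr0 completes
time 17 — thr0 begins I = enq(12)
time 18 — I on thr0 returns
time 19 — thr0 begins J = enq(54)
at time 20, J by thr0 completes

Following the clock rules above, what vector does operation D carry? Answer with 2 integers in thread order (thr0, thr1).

B, invoked 3, has no incoming edges; only thr1's bump applies → (0, 1)
A, invoked 1, has no incoming edges; only thr0's bump applies → (1, 0)
VC(G, invoked at 12): max of VC(A)=(1, 0), then +1 on thread thr0 → (2, 0)
VC(C, invoked at 5): max of VC(A)=(1, 0), VC(B)=(0, 1), then +1 on thread thr1 → (1, 2)
VC(H, invoked at 15): max of VC(G)=(2, 0), then +1 on thread thr0 → (3, 0)
VC(D, invoked at 7): max of VC(B)=(0, 1), VC(C)=(1, 2), then +1 on thread thr1 → (1, 3)
VC(I, invoked at 17): max of VC(H)=(3, 0), then +1 on thread thr0 → (4, 0)
VC(E, invoked at 9): max of VC(D)=(1, 3), then +1 on thread thr1 → (1, 4)
VC(J, invoked at 19): max of VC(I)=(4, 0), then +1 on thread thr0 → (5, 0)
VC(F, invoked at 11): max of VC(E)=(1, 4), then +1 on thread thr1 → (1, 5)
target: VC(D) = (1, 3)

(1, 3)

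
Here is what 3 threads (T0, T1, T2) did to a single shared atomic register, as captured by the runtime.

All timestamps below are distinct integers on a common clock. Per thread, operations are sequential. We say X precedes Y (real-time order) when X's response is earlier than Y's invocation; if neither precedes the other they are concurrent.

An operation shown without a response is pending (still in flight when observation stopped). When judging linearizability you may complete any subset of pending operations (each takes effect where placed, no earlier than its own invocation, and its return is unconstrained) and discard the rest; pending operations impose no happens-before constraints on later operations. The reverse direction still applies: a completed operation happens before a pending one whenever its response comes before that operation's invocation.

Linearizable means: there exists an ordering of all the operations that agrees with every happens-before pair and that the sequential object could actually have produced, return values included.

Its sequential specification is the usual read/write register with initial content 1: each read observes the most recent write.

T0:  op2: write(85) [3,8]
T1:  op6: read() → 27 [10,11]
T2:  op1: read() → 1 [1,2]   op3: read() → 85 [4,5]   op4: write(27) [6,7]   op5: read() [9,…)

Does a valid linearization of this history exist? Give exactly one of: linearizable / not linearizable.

one valid linearization: op1, op2, op3, op4, op5, op6
after step 1 (op1 read() → 1): value 1
after step 2 (op2 write(85)): value 85
after step 3 (op3 read() → 85): value 85
after step 4 (op4 write(27)): value 27
after step 5 (op5 read() (pending, included)): value 27
after step 6 (op6 read() → 27): value 27

linearizable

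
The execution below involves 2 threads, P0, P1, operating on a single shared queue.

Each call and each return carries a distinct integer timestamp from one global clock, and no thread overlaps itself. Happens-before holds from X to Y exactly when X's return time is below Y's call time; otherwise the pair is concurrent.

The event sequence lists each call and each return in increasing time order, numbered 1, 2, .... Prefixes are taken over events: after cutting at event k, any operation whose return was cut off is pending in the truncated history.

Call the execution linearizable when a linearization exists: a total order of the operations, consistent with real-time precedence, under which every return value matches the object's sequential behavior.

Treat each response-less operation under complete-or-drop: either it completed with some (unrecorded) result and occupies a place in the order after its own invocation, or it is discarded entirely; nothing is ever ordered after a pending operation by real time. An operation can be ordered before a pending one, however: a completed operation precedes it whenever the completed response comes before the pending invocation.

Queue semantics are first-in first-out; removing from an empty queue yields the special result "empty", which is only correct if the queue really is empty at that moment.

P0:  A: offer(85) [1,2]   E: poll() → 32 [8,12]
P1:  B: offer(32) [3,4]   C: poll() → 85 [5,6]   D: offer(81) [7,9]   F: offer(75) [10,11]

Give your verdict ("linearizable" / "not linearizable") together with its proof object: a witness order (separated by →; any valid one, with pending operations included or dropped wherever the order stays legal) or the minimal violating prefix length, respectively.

linearizable — witness: A → B → C → D → E → F

1. A offer(85), leaving queue <85>
2. B offer(32), leaving queue <85,32>
3. C poll() → 85, leaving queue <32>
4. D offer(81), leaving queue <32,81>
5. E poll() → 32, leaving queue <81>
6. F offer(75), leaving queue <81,75>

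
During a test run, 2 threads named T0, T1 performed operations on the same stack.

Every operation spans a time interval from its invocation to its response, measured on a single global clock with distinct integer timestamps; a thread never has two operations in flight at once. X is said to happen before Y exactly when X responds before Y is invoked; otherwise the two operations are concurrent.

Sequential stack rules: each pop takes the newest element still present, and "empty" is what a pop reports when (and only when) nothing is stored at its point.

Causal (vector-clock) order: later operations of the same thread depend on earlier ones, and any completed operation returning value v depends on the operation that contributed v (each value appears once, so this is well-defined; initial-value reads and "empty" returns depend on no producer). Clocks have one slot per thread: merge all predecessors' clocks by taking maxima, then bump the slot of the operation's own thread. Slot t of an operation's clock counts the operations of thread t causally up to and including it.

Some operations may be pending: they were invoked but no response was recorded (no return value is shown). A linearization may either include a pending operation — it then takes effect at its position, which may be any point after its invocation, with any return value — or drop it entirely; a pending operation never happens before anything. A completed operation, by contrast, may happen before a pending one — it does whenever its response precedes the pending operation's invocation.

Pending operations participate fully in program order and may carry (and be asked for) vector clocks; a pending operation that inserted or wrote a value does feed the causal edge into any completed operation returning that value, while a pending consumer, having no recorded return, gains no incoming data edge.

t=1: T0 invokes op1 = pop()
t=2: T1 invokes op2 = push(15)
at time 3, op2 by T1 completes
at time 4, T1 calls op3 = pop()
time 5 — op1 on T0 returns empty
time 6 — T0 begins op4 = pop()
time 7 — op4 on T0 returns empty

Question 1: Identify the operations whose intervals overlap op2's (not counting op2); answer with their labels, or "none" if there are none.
overlap test against op2 [2,3]: concurrent iff the interval meets 2..3
op1 [1,5]: concurrent
op3 [4,…): after
op4 [6,7]: after

op1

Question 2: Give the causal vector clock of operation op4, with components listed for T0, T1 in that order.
op2, invoked 2, has no incoming edges; only T1's bump applies → (0, 1)
op1, invoked 1, has no incoming edges; only T0's bump applies → (1, 0)
VC(op3, invoked at 4): max of VC(op2)=(0, 1), then +1 on thread T1 → (0, 2)
VC(op4, invoked at 6): max of VC(op1)=(1, 0), then +1 on thread T0 → (2, 0)
target: VC(op4) = (2, 0)

(2, 0)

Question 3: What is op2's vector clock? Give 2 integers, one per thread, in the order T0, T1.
op2 (invocation 2): nothing precedes it; T1's component alone gives (0, 1)
op1 (invocation 1): nothing precedes it; T0's component alone gives (1, 0)
from VC(op2)=(0, 1), op3 (invoked 4) maxes components and bumps T1 → (0, 2)
from VC(op1)=(1, 0), op4 (invoked 6) maxes components and bumps T0 → (2, 0)
target: VC(op2) = (0, 1)

(0, 1)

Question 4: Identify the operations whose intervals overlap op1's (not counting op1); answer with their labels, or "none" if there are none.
op1 spans [1,5]: anything still running between times 1 and 5 counts as concurrent
op2 [2,3]: concurrent
op3 [4,…): concurrent
op4 [6,7]: after

op2, op3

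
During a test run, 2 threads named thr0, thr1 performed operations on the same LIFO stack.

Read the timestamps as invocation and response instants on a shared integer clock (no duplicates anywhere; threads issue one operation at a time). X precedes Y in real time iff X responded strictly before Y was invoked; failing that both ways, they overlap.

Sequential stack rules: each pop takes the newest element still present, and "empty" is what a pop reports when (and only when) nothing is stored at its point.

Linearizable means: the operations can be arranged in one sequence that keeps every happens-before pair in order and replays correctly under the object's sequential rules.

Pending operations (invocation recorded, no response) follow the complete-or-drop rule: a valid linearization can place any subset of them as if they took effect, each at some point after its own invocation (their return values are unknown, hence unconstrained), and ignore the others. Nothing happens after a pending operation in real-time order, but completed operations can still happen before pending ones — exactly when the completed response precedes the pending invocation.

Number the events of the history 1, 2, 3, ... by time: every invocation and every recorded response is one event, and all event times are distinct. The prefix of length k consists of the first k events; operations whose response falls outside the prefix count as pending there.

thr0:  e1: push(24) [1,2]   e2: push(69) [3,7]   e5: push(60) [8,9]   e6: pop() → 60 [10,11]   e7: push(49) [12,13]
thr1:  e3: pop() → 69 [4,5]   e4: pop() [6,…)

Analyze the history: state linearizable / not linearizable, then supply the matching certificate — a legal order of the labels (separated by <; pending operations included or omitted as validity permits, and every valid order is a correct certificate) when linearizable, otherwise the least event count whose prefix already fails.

step 1: e1 push(24) — stack <24>
step 2: e2 push(69) — stack <24,69>
step 3: e3 pop() → 69 — stack <24>
step 4: e4 pop() (pending, included) — stack <>
step 5: e5 push(60) — stack <60>
step 6: e6 pop() → 60 — stack <>
step 7: e7 push(49) — stack <49>

linearizable — witness: e1 < e2 < e3 < e4 < e5 < e6 < e7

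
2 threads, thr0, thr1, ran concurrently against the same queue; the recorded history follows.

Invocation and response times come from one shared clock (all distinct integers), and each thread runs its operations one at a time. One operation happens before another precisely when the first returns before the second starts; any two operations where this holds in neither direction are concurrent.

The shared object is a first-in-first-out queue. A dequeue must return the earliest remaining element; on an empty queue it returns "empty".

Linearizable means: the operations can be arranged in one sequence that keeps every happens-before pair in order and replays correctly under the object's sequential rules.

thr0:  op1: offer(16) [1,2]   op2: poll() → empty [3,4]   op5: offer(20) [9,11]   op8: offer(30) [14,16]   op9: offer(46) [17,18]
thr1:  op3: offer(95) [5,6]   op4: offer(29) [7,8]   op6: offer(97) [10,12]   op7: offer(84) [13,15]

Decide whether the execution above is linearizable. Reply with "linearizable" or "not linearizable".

not linearizable

events 1..3 are fine; event 4 — the response of op2 at time 4 — makes the prefix non-linearizable
the completed operations (2 total) allow one real-time order; the queue replay rejects it
for example op1, op2 fails at step 2: op2 poll() → empty is not legal there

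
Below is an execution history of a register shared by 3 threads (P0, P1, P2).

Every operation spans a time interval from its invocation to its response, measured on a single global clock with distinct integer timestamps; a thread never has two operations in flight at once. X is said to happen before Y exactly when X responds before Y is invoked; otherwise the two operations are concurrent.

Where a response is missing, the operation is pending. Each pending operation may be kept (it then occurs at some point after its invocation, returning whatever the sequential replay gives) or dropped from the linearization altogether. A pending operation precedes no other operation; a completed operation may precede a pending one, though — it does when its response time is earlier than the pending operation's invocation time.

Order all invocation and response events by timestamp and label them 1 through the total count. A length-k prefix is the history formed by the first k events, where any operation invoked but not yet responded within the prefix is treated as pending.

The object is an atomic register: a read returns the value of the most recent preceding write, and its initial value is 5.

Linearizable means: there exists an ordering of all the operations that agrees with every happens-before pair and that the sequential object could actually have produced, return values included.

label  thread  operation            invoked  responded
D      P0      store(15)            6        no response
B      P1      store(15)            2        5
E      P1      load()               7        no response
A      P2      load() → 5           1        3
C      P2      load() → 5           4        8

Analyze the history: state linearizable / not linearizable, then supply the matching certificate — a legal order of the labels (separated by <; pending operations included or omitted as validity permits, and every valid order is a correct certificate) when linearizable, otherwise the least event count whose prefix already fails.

linearizable — witness: A < C < B

after step 1 (A load() → 5): value 5
after step 2 (C load() → 5): value 5
after step 3 (B store(15)): value 15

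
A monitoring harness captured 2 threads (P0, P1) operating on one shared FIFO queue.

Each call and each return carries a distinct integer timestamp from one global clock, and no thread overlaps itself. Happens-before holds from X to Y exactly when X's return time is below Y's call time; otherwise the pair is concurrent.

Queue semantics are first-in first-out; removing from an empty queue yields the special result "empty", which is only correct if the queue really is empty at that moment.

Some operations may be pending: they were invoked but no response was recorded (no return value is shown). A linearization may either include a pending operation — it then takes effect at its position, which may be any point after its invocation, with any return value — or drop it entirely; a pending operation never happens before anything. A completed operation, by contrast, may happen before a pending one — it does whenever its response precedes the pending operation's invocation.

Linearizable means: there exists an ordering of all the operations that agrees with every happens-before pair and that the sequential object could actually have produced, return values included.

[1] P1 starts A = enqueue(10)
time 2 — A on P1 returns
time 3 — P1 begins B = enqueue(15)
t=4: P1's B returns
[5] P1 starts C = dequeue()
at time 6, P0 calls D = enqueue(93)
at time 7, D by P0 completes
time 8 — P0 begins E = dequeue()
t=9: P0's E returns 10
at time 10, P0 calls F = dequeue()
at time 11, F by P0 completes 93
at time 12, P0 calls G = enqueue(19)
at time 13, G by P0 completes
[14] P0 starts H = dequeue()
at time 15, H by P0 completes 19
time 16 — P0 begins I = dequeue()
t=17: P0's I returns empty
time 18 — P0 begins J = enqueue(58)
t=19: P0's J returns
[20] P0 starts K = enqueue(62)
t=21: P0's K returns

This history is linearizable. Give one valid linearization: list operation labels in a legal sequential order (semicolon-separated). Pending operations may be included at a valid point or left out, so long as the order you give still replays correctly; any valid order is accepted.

A; B; D; E; C; F; G; H; I; J; K

1. A enqueue(10), leaving queue <10>
2. B enqueue(15), leaving queue <10,15>
3. D enqueue(93), leaving queue <10,15,93>
4. E dequeue() → 10, leaving queue <15,93>
5. C dequeue() (pending, included), leaving queue <93>
6. F dequeue() → 93, leaving queue <>
7. G enqueue(19), leaving queue <19>
8. H dequeue() → 19, leaving queue <>
9. I dequeue() → empty, leaving queue <>
10. J enqueue(58), leaving queue <58>
11. K enqueue(62), leaving queue <58,62>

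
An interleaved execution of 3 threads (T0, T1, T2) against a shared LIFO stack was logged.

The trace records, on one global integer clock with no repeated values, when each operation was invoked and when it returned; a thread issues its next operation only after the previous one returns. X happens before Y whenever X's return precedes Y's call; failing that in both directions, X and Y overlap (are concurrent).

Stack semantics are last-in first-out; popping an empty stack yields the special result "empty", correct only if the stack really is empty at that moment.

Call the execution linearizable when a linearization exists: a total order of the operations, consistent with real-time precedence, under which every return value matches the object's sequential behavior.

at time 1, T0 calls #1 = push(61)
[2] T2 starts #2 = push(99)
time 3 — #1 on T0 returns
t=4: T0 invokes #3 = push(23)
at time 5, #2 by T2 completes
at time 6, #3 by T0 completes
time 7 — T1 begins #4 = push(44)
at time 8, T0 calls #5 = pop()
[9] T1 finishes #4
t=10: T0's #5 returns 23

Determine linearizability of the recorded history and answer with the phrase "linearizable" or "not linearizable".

linearizable

one valid linearization: #1, #2, #3, #5, #4
after step 1 (#1 push(61)): stack <61>
after step 2 (#2 push(99)): stack <61,99>
after step 3 (#3 push(23)): stack <61,99,23>
after step 4 (#5 pop() → 23): stack <61,99>
after step 5 (#4 push(44)): stack <61,99,44>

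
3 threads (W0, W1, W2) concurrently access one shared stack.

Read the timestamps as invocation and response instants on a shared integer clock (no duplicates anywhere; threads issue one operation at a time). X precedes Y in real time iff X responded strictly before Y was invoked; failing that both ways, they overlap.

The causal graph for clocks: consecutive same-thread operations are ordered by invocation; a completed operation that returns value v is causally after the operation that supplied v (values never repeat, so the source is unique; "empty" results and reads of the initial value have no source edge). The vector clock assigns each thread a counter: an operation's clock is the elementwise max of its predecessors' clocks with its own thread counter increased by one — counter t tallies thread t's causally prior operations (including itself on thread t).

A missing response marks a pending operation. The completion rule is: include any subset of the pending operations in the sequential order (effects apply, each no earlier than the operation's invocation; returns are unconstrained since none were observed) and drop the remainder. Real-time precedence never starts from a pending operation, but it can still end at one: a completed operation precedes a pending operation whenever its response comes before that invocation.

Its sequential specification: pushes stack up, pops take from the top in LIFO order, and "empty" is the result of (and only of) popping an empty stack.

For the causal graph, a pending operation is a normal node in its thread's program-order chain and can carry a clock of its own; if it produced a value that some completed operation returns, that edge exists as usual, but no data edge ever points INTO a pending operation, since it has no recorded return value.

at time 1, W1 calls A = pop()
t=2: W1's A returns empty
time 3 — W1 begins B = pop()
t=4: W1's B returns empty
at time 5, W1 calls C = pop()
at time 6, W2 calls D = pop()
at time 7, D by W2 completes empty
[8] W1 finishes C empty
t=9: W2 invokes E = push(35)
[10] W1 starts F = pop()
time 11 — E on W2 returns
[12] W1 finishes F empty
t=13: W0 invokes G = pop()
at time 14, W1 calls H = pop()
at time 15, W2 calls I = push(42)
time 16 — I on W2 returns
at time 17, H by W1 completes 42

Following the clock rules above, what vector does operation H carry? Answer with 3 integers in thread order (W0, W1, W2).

invoked at 6, D has no predecessors; its own W2 bump gives (0, 0, 1)
invoked at 1, A has no predecessors; its own W1 bump gives (0, 1, 0)
invoked at 13, G has no predecessors; its own W0 bump gives (1, 0, 0)
E (invocation 9): componentwise max over VC(D)=(0, 0, 1), +1 at W2, giving (0, 0, 2)
B (invocation 3): componentwise max over VC(A)=(0, 1, 0), +1 at W1, giving (0, 2, 0)
I (invocation 15): componentwise max over VC(E)=(0, 0, 2), +1 at W2, giving (0, 0, 3)
C (invocation 5): componentwise max over VC(B)=(0, 2, 0), +1 at W1, giving (0, 3, 0)
F (invocation 10): componentwise max over VC(C)=(0, 3, 0), +1 at W1, giving (0, 4, 0)
H (invocation 14): componentwise max over VC(F)=(0, 4, 0), VC(I)=(0, 0, 3), +1 at W1, giving (0, 5, 3)
target: VC(H) = (0, 5, 3)

(0, 5, 3)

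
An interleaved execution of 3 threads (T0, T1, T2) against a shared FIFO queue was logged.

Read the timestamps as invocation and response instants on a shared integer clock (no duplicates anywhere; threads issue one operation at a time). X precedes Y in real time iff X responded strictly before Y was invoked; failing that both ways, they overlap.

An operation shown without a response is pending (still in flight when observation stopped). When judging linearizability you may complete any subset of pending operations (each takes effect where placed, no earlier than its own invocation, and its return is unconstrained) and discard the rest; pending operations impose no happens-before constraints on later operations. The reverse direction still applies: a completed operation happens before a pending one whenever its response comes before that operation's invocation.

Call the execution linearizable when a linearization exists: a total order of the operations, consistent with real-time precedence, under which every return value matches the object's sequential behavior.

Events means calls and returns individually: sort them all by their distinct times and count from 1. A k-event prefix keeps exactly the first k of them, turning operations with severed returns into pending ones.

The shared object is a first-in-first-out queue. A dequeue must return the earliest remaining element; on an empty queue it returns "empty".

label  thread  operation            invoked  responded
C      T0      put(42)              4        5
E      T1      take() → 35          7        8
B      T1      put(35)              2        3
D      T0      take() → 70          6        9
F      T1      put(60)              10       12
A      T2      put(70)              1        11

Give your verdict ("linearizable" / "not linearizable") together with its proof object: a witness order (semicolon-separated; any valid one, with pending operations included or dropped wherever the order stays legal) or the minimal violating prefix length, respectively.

linearizable — witness: A; B; C; D; E; F

after step 1 (A put(70)): queue <70>
after step 2 (B put(35)): queue <70,35>
after step 3 (C put(42)): queue <70,35,42>
after step 4 (D take() → 70): queue <35,42>
after step 5 (E take() → 35): queue <42>
after step 6 (F put(60)): queue <42,60>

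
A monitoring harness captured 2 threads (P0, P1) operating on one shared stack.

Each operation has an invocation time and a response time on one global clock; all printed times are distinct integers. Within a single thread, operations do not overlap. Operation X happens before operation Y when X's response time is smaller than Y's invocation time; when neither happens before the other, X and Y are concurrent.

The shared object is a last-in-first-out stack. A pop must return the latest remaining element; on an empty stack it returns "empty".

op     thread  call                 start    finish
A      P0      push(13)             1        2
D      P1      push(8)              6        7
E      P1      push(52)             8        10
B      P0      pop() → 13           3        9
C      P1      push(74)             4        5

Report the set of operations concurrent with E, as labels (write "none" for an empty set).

B

E spans [8,10]: anything still running between times 8 and 10 counts as concurrent
A [1,2]: before
B [3,9]: concurrent
C [4,5]: before
D [6,7]: before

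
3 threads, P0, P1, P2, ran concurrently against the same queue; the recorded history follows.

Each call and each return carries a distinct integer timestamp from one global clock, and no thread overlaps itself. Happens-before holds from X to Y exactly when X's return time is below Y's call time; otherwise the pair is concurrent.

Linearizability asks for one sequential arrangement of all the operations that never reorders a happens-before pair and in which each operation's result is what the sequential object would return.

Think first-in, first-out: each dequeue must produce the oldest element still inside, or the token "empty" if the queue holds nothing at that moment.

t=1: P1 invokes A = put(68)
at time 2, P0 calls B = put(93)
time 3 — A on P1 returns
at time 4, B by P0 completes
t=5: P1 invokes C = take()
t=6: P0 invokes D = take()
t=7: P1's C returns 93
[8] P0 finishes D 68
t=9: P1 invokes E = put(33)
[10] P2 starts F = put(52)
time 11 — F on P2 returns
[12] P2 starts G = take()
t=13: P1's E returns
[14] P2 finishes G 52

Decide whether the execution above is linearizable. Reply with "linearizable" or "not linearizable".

a witness: A, B, D, C, F, E, G
step 1: A put(68) — queue <68>
step 2: B put(93) — queue <68,93>
step 3: D take() → 68 — queue <93>
step 4: C take() → 93 — queue <>
step 5: F put(52) — queue <52>
step 6: E put(33) — queue <52,33>
step 7: G take() → 52 — queue <33>

linearizable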